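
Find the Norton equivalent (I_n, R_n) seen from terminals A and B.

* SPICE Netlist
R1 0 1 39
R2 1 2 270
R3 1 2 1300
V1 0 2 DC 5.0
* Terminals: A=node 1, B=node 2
Find the Thévenin equivalent first; then I_n = V_th/R_th and R_n = R_th.
Step 1 — V_th is the open-circuit voltage V_A - V_B (nothing connected across the terminals).
Nodal analysis, taking node 2 as the 0 V reference.
Source V1 fixes V_0 = 5 V.
KCL at each unknown node (sum of currents leaving = 0; resistances in Ω):
  Node 1: (V_1 - 5)/39 + (V_1 - 0)/270 + (V_1 - 0)/1300 = 0
Collecting terms: 0.03011 × V_1 = 0.1282  =>  V_1 = 4.257 V
V_th = V_1 - V_2 = 4.257 - 0 = 4.257 V
Step 2 — R_th: zero the source — replace V1 by a short circuit (node 2 merges into node 0) — and find the resistance seen between A (node 1) and B (node 0).
Reduce the network between node 1 (A) and node 0 (B) by series/parallel combination:
  Rp1 = R1 ‖ R2 ‖ R3 (parallel, all between nodes 0 and 1) = 1/(1/39 + 1/270 + 1/1300) = 33.21 Ω
R_th = 33.21 Ω
I_n = V_th/R_th = 4.257/33.21 = 0.1282 A, and R_n = R_th = 33.21 Ω

Final answer: I_n = 0.1282 A, R_n = 33.21 Ω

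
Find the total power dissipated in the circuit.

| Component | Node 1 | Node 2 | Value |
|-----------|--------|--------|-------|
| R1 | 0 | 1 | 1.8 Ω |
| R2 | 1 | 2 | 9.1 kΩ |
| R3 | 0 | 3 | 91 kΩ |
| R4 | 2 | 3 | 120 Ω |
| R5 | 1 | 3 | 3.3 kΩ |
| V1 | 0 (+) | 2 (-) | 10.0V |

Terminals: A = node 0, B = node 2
Nodal analysis, taking node 2 as the 0 V reference.
Source V1 fixes V_0 = 10 V.
KCL at each unknown node (sum of currents leaving = 0; resistances in Ω):
  Node 1: (V_1 - 10)/1.8 + (V_1 - 0)/9100 + (V_1 - V_3)/3300 = 0
  Node 3: (V_3 - 10)/91000 + (V_3 - 0)/120 + (V_3 - V_1)/3300 = 0
Collecting terms (coefficients in siemens):
  0.556·V_1 - 0.000303·V_3 = 5.556
  0.008647·V_3 - 0.000303·V_1 = 0.0001099
Determinant D = (0.556)(0.008647) - (-0.000303)(-0.000303) = 0.004808
V_1 = [(5.556)(0.008647) - (-0.000303)(0.0001099)]/D = 9.993 V
V_3 = [(0.556)(0.0001099) - (5.556)(-0.000303)]/D = 0.3629 V
Power in each resistor, P = (ΔV)²/R:
  P_R1 = (10 - 9.993)²/1.8 = 0.00002903 W
  P_R2 = (9.993 - 0)²/9100 = 0.01097 W
  P_R3 = (10 - 0.3629)²/91000 = 0.001021 W
  P_R4 = (0 - 0.3629)²/120 = 0.001097 W
  P_R5 = (9.993 - 0.3629)²/3300 = 0.0281 W
P_total = P_R1 + P_R2 + P_R3 + P_R4 + P_R5 = 0.04122 W

Final answer: 0.04122 W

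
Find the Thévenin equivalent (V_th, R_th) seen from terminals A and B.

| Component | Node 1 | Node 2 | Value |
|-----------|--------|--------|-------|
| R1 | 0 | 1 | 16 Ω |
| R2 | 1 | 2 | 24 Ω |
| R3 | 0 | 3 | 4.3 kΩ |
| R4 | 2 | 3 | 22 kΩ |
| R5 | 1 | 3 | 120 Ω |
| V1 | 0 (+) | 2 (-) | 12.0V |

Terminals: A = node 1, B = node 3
Step 1 — V_th is the open-circuit voltage V_A - V_B (nothing connected across the terminals).
Nodal analysis, taking node 2 as the 0 V reference.
Source V1 fixes V_0 = 12 V.
KCL at each unknown node (sum of currents leaving = 0; resistances in Ω):
  Node 1: (V_1 - 12)/16 + (V_1 - 0)/24 + (V_1 - V_3)/120 = 0
  Node 3: (V_3 - 12)/4300 + (V_3 - 0)/22000 + (V_3 - V_1)/120 = 0
Collecting terms (coefficients in siemens):
  0.1125·V_1 - 0.008333·V_3 = 0.75
  0.008611·V_3 - 0.008333·V_1 = 0.002791
Determinant D = (0.1125)(0.008611) - (-0.008333)(-0.008333) = 0.0008993
V_1 = [(0.75)(0.008611) - (-0.008333)(0.002791)]/D = 7.207 V
V_3 = [(0.1125)(0.002791) - (0.75)(-0.008333)]/D = 7.299 V
V_th = V_1 - V_3 = 7.207 - 7.299 = -0.09139 V
Step 2 — R_th: zero the source — replace V1 by a short circuit (node 2 merges into node 0) — and find the resistance seen between A (node 1) and B (node 3).
Reduce the network between node 1 (A) and node 3 (B) by series/parallel combination:
  Rp1 = R1 ‖ R2 (parallel, both between nodes 0 and 1) = 1/(1/16 + 1/24) = 9.6 Ω
  Rp2 = R3 ‖ R4 (parallel, both between nodes 0 and 3) = 1/(1/4300 + 1/22000) = 3597 Ω
  Rs1 = Rp1 + Rp2 (series, joined only at node 0) = 9.6 + 3597 = 3607 Ω
  Rp3 = R5 ‖ Rs1 (parallel, both between nodes 1 and 3) = 1/(1/120 + 1/3607) = 116.1 Ω
R_th = 116.1 Ω

Final answer: V_th = -0.09139 V, R_th = 116.1 Ω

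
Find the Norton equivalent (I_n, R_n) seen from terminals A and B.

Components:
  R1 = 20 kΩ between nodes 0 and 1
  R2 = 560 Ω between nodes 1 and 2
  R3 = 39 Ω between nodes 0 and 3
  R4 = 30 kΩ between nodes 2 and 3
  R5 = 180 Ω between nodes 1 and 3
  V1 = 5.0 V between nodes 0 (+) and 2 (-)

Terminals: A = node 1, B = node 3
Find the Thévenin equivalent first; then I_n = V_th/R_th and R_n = R_th.
Step 1 — V_th is the open-circuit voltage V_A - V_B (nothing connected across the terminals).
Nodal analysis, taking node 2 as the 0 V reference.
Source V1 fixes V_0 = 5 V.
KCL at each unknown node (sum of currents leaving = 0; resistances in Ω):
  Node 1: (V_1 - 5)/20000 + (V_1 - 0)/560 + (V_1 - V_3)/180 = 0
  Node 3: (V_3 - 5)/39 + (V_3 - 0)/30000 + (V_3 - V_1)/180 = 0
Collecting terms (coefficients in siemens):
  0.007391·V_1 - 0.005556·V_3 = 0.00025
  0.03123·V_3 - 0.005556·V_1 = 0.1282
Determinant D = (0.007391)(0.03123) - (-0.005556)(-0.005556) = 0.0002
V_1 = [(0.00025)(0.03123) - (-0.005556)(0.1282)]/D = 3.601 V
V_3 = [(0.007391)(0.1282) - (0.00025)(-0.005556)]/D = 4.746 V
V_th = V_1 - V_3 = 3.601 - 4.746 = -1.145 V
Step 2 — R_th: zero the source — replace V1 by a short circuit (node 2 merges into node 0) — and find the resistance seen between A (node 1) and B (node 3).
Reduce the network between node 1 (A) and node 3 (B) by series/parallel combination:
  Rp1 = R1 ‖ R2 (parallel, both between nodes 0 and 1) = 1/(1/20000 + 1/560) = 544.7 Ω
  Rp2 = R3 ‖ R4 (parallel, both between nodes 0 and 3) = 1/(1/39 + 1/30000) = 38.95 Ω
  Rs1 = Rp1 + Rp2 (series, joined only at node 0) = 544.7 + 38.95 = 583.7 Ω
  Rp3 = R5 ‖ Rs1 (parallel, both between nodes 1 and 3) = 1/(1/180 + 1/583.7) = 137.6 Ω
R_th = 137.6 Ω
I_n = V_th/R_th = -1.145/137.6 = -0.008322 A, and R_n = R_th = 137.6 Ω

Final answer: I_n = -0.008322 A, R_n = 137.6 Ω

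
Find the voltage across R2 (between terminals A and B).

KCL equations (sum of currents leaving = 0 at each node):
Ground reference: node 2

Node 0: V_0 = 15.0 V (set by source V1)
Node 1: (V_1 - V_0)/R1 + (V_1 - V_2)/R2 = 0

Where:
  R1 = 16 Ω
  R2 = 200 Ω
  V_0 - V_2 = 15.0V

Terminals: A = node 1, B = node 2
R1 and R2 are in series across V1 (node 0 → node 1 → node 2), and the output A–B is taken across R2, so this is a voltage divider.
Series current: I = V1/(R1 + R2) = 15/(16 + 200) = 15/216 = 0.06944 A
V_R2 = I × R2 = V1 × R2/(R1 + R2) = 15 × 200/216 = 13.89 V

Final answer: 13.89 V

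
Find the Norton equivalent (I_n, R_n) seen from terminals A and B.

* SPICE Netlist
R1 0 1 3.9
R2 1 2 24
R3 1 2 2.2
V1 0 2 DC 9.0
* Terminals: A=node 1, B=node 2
Find the Thévenin equivalent first; then I_n = V_th/R_th and R_n = R_th.
Step 1 — V_th is the open-circuit voltage V_A - V_B (nothing connected across the terminals).
Nodal analysis, taking node 2 as the 0 V reference.
Source V1 fixes V_0 = 9 V.
KCL at each unknown node (sum of currents leaving = 0; resistances in Ω):
  Node 1: (V_1 - 9)/3.9 + (V_1 - 0)/24 + (V_1 - 0)/2.2 = 0
Collecting terms: 0.7526 × V_1 = 2.308  =>  V_1 = 3.066 V
V_th = V_1 - V_2 = 3.066 - 0 = 3.066 V
Step 2 — R_th: zero the source — replace V1 by a short circuit (node 2 merges into node 0) — and find the resistance seen between A (node 1) and B (node 0).
Reduce the network between node 1 (A) and node 0 (B) by series/parallel combination:
  Rp1 = R1 ‖ R2 ‖ R3 (parallel, all between nodes 0 and 1) = 1/(1/3.9 + 1/24 + 1/2.2) = 1.329 Ω
R_th = 1.329 Ω
I_n = V_th/R_th = 3.066/1.329 = 2.308 A, and R_n = R_th = 1.329 Ω

Final answer: I_n = 2.308 A, R_n = 1.329 Ω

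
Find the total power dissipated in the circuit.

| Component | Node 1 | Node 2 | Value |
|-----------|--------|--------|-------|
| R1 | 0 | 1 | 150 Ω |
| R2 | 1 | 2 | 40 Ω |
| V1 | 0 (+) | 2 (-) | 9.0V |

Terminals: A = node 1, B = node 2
Nodal analysis, taking node 2 as the 0 V reference.
Source V1 fixes V_0 = 9 V.
KCL at each unknown node (sum of currents leaving = 0; resistances in Ω):
  Node 1: (V_1 - 9)/150 + (V_1 - 0)/40 = 0
Collecting terms: 0.03167 × V_1 = 0.06  =>  V_1 = 1.895 V
Power in each resistor, P = (ΔV)²/R:
  P_R1 = (9 - 1.895)²/150 = 0.3366 W
  P_R2 = (1.895 - 0)²/40 = 0.08975 W
P_total = P_R1 + P_R2 = 0.4263 W

Final answer: 0.4263 W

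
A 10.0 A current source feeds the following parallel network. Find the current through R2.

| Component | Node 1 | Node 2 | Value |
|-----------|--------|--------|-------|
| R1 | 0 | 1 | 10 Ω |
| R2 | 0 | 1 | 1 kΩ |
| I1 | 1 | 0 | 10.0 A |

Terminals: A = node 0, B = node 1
All resistors sit directly between nodes 0 and 1, so they are in parallel and share one voltage V; the full source current 10 A splits among them.
1/R_par = 1/10 + 1/1000 = 0.101 S  =>  R_par = 9.901 Ω
V = I × R_par = 10 × 9.901 = 99.01 V
I_R2 = V/R2 = 99.01/1000 = 0.09901 A

Final answer: 0.09901 A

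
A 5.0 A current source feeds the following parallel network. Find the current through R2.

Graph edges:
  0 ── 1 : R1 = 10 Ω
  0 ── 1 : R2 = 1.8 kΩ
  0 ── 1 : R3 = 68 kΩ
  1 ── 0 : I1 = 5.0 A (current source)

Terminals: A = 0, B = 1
All resistors sit directly between nodes 0 and 1, so they are in parallel and share one voltage V; the full source current 5 A splits among them.
1/R_par = 1/10 + 1/1800 + 1/68000 = 0.1006 S  =>  R_par = 9.943 Ω
V = I × R_par = 5 × 9.943 = 49.72 V
I_R2 = V/R2 = 49.72/1800 = 0.02762 A

Final answer: 0.02762 A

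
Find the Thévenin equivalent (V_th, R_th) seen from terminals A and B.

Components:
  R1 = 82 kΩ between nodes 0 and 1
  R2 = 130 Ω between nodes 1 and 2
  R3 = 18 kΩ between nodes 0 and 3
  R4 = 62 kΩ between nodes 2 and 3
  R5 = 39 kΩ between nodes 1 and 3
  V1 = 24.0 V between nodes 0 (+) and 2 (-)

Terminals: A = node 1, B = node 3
Step 1 — V_th is the open-circuit voltage V_A - V_B (nothing connected across the terminals).
Nodal analysis, taking node 2 as the 0 V reference.
Source V1 fixes V_0 = 24 V.
KCL at each unknown node (sum of currents leaving = 0; resistances in Ω):
  Node 1: (V_1 - 24)/82000 + (V_1 - 0)/130 + (V_1 - V_3)/39000 = 0
  Node 3: (V_3 - 24)/18000 + (V_3 - 0)/62000 + (V_3 - V_1)/39000 = 0
Collecting terms (coefficients in siemens):
  0.00773·V_1 - 0.00002564·V_3 = 0.0002927
  0.00009733·V_3 - 0.00002564·V_1 = 0.001333
Determinant D = (0.00773)(0.00009733) - (-0.00002564)(-0.00002564) = 0.0000007517
V_1 = [(0.0002927)(0.00009733) - (-0.00002564)(0.001333)]/D = 0.08338 V
V_3 = [(0.00773)(0.001333) - (0.0002927)(-0.00002564)]/D = 13.72 V
V_th = V_1 - V_3 = 0.08338 - 13.72 = -13.64 V
Step 2 — R_th: zero the source — replace V1 by a short circuit (node 2 merges into node 0) — and find the resistance seen between A (node 1) and B (node 3).
Reduce the network between node 1 (A) and node 3 (B) by series/parallel combination:
  Rp1 = R1 ‖ R2 (parallel, both between nodes 0 and 1) = 1/(1/82000 + 1/130) = 129.8 Ω
  Rp2 = R3 ‖ R4 (parallel, both between nodes 0 and 3) = 1/(1/18000 + 1/62000) = 13950 Ω
  Rs1 = Rp1 + Rp2 (series, joined only at node 0) = 129.8 + 13950 = 14080 Ω
  Rp3 = R5 ‖ Rs1 (parallel, both between nodes 1 and 3) = 1/(1/39000 + 1/14080) = 10350 Ω
R_th = 10.35 kΩ

Final answer: V_th = -13.64 V, R_th = 10.35 kΩ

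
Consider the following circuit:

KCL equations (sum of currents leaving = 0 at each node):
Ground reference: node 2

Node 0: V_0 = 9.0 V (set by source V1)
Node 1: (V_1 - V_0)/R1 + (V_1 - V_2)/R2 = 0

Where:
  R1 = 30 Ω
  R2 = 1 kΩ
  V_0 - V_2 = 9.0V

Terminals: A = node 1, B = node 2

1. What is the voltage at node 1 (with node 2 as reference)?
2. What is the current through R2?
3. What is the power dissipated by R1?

Nodal analysis, taking node 2 as the 0 V reference.
Source V1 fixes V_0 = 9 V.
KCL at each unknown node (sum of currents leaving = 0; resistances in Ω):
  Node 1: (V_1 - 9)/30 + (V_1 - 0)/1000 = 0
Collecting terms: 0.03433 × V_1 = 0.3  =>  V_1 = 8.738 V
Part 1:
  Read off the nodal solution: V_1 = 8.738 V
Part 2:
  I_R2 = (V_1 - V_2)/R2 = (8.738 - 0)/1000 = 0.008738 A
  Magnitude: I_R2 = 0.008738 A
Part 3:
  I_R1 = (V_0 - V_1)/R1 = (9 - 8.738)/30 = 0.008738 A
  P_R1 = I_R1² × R1 = (0.008738)² × 30 = 0.002291 W

Final answers:
1. V_1 = 8.738 V
2. I_R2 = 0.008738 A
3. P_R1 = 0.002291 W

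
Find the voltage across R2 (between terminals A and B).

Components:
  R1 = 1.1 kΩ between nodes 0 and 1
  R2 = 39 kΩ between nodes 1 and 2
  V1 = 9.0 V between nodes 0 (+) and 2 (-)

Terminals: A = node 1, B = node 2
R1 and R2 are in series across V1 (node 0 → node 1 → node 2), and the output A–B is taken across R2, so this is a voltage divider.
Series current: I = V1/(R1 + R2) = 9/(1100 + 39000) = 9/40100 = 0.0002244 A
V_R2 = I × R2 = V1 × R2/(R1 + R2) = 9 × 39000/40100 = 8.753 V

Final answer: 8.753 V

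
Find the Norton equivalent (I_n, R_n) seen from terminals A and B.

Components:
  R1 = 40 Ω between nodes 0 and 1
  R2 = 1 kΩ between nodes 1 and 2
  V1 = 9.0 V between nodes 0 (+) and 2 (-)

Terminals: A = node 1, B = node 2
Find the Thévenin equivalent first; then I_n = V_th/R_th and R_n = R_th.
Step 1 — V_th is the open-circuit voltage V_A - V_B (nothing connected across the terminals).
Nodal analysis, taking node 2 as the 0 V reference.
Source V1 fixes V_0 = 9 V.
KCL at each unknown node (sum of currents leaving = 0; resistances in Ω):
  Node 1: (V_1 - 9)/40 + (V_1 - 0)/1000 = 0
Collecting terms: 0.026 × V_1 = 0.225  =>  V_1 = 8.654 V
V_th = V_1 - V_2 = 8.654 - 0 = 8.654 V
Step 2 — R_th: zero the source — replace V1 by a short circuit (node 2 merges into node 0) — and find the resistance seen between A (node 1) and B (node 0).
Reduce the network between node 1 (A) and node 0 (B) by series/parallel combination:
  Rp1 = R1 ‖ R2 (parallel, both between nodes 0 and 1) = 1/(1/40 + 1/1000) = 38.46 Ω
R_th = 38.46 Ω
I_n = V_th/R_th = 8.654/38.46 = 0.225 A, and R_n = R_th = 38.46 Ω

Final answer: I_n = 0.225 A, R_n = 38.46 Ω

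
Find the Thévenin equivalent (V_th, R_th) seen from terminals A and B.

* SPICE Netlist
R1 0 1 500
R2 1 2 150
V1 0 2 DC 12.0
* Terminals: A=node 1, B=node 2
Step 1 — V_th is the open-circuit voltage V_A - V_B (nothing connected across the terminals).
Nodal analysis, taking node 2 as the 0 V reference.
Source V1 fixes V_0 = 12 V.
KCL at each unknown node (sum of currents leaving = 0; resistances in Ω):
  Node 1: (V_1 - 12)/500 + (V_1 - 0)/150 = 0
Collecting terms: 0.008667 × V_1 = 0.024  =>  V_1 = 2.769 V
V_th = V_1 - V_2 = 2.769 - 0 = 2.769 V
Step 2 — R_th: zero the source — replace V1 by a short circuit (node 2 merges into node 0) — and find the resistance seen between A (node 1) and B (node 0).
Reduce the network between node 1 (A) and node 0 (B) by series/parallel combination:
  Rp1 = R1 ‖ R2 (parallel, both between nodes 0 and 1) = 1/(1/500 + 1/150) = 115.4 Ω
R_th = 115.4 Ω

Final answer: V_th = 2.769 V, R_th = 115.4 Ω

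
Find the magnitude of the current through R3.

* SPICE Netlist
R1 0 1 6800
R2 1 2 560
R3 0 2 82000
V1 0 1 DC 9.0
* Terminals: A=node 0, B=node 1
Nodal analysis, taking node 1 as the 0 V reference.
Source V1 fixes V_0 = 9 V.
KCL at each unknown node (sum of currents leaving = 0; resistances in Ω):
  Node 2: (V_2 - 0)/560 + (V_2 - 9)/82000 = 0
Collecting terms: 0.001798 × V_2 = 0.0001098  =>  V_2 = 0.06105 V
I_R3 = (V_0 - V_2)/R3 = (9 - 0.06105)/82000 = 0.000109 A
|I_R3| = 0.000109 A

Final answer: |I_R3| = 0.000109 A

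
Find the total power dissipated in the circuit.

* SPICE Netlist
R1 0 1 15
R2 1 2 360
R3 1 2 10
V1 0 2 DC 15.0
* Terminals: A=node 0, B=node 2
Nodal analysis, taking node 2 as the 0 V reference.
Source V1 fixes V_0 = 15 V.
KCL at each unknown node (sum of currents leaving = 0; resistances in Ω):
  Node 1: (V_1 - 15)/15 + (V_1 - 0)/360 + (V_1 - 0)/10 = 0
Collecting terms: 0.1694 × V_1 = 1  =>  V_1 = 5.902 V
Power in each resistor, P = (ΔV)²/R:
  P_R1 = (15 - 5.902)²/15 = 5.519 W
  P_R2 = (5.902 - 0)²/360 = 0.09675 W
  P_R3 = (5.902 - 0)²/10 = 3.483 W
P_total = P_R1 + P_R2 + P_R3 = 9.098 W

Final answer: 9.098 W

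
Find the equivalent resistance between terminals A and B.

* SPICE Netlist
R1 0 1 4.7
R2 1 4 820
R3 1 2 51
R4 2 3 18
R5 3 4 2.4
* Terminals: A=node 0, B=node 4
Reduce the network between node 0 (A) and node 4 (B) by series/parallel combination:
  Rs1 = R3 + R4 (series, joined only at node 2) = 51 + 18 = 69 Ω
  Rs2 = R5 + Rs1 (series, joined only at node 3) = 2.4 + 69 = 71.4 Ω
  Rp1 = R2 ‖ Rs2 (parallel, both between nodes 1 and 4) = 1/(1/820 + 1/71.4) = 65.68 Ω
  Rs3 = R1 + Rp1 (series, joined only at node 1) = 4.7 + 65.68 = 70.38 Ω
R_eq = 70.38 Ω

Final answer: 70.38 Ω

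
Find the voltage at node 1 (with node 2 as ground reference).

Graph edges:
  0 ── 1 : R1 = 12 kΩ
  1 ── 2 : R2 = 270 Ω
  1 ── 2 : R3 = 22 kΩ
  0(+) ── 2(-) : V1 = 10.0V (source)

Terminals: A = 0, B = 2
Nodal analysis, taking node 2 as the 0 V reference.
Source V1 fixes V_0 = 10 V.
KCL at each unknown node (sum of currents leaving = 0; resistances in Ω):
  Node 1: (V_1 - 10)/12000 + (V_1 - 0)/270 + (V_1 - 0)/22000 = 0
Collecting terms: 0.003832 × V_1 = 0.0008333  =>  V_1 = 0.2174 V
The requested potential is V_1 = 0.2174 V.

Final answer: V_1 = 0.2174 V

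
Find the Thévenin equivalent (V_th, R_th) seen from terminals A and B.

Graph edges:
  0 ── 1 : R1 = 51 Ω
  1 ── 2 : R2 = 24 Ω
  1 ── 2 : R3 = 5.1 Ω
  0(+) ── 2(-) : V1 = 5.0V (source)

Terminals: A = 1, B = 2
Step 1 — V_th is the open-circuit voltage V_A - V_B (nothing connected across the terminals).
Nodal analysis, taking node 2 as the 0 V reference.
Source V1 fixes V_0 = 5 V.
KCL at each unknown node (sum of currents leaving = 0; resistances in Ω):
  Node 1: (V_1 - 5)/51 + (V_1 - 0)/24 + (V_1 - 0)/5.1 = 0
Collecting terms: 0.2574 × V_1 = 0.09804  =>  V_1 = 0.381 V
V_th = V_1 - V_2 = 0.381 - 0 = 0.381 V
Step 2 — R_th: zero the source — replace V1 by a short circuit (node 2 merges into node 0) — and find the resistance seen between A (node 1) and B (node 0).
Reduce the network between node 1 (A) and node 0 (B) by series/parallel combination:
  Rp1 = R1 ‖ R2 ‖ R3 (parallel, all between nodes 0 and 1) = 1/(1/51 + 1/24 + 1/5.1) = 3.886 Ω
R_th = 3.886 Ω

Final answer: V_th = 0.381 V, R_th = 3.886 Ω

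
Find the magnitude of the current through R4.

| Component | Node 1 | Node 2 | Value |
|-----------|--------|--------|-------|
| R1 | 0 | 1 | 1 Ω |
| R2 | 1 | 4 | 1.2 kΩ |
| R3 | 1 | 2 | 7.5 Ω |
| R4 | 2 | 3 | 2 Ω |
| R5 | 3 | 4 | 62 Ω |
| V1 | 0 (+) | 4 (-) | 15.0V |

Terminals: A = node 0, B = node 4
Nodal analysis, taking node 4 as the 0 V reference.
Source V1 fixes V_0 = 15 V.
KCL at each unknown node (sum of currents leaving = 0; resistances in Ω):
  Node 1: (V_1 - 15)/1 + (V_1 - 0)/1200 + (V_1 - V_2)/7.5 = 0
  Node 2: (V_2 - V_1)/7.5 + (V_2 - V_3)/2 = 0
  Node 3: (V_3 - V_2)/2 + (V_3 - 0)/62 = 0
Collecting terms (coefficients in siemens):
  1.134·V_1 - 0.1333·V_2 = 15
  0.6333·V_2 - 0.1333·V_1 - 0.5·V_3 = 0
  0.5161·V_3 - 0.5·V_2 = 0
Solving these 3 simultaneous equations (Gaussian elimination) gives:
  V_1 = 14.78 V, V_2 = 13.23 V, V_3 = 12.82 V
I_R4 = (V_2 - V_3)/R4 = (13.23 - 12.82)/2 = 0.2067 A
|I_R4| = 0.2067 A

Final answer: |I_R4| = 0.2067 A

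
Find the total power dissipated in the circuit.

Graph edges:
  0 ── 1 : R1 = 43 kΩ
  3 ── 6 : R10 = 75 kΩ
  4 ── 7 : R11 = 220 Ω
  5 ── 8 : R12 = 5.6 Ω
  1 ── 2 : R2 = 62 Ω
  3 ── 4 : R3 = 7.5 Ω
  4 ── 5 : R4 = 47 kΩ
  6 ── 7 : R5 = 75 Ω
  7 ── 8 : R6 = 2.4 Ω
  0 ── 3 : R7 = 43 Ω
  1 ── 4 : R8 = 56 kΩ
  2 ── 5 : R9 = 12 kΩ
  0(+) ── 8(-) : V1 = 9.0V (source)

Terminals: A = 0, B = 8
Nodal analysis, taking node 8 as the 0 V reference.
Source V1 fixes V_0 = 9 V.
KCL at each unknown node (sum of currents leaving = 0; resistances in Ω):
  Node 1: (V_1 - 9)/43000 + (V_1 - V_2)/62 + (V_1 - V_4)/56000 = 0
  Node 2: (V_2 - V_1)/62 + (V_2 - V_5)/12000 = 0
  Node 3: (V_3 - V_4)/7.5 + (V_3 - 9)/43 + (V_3 - V_6)/75000 = 0
  Node 4: (V_4 - V_3)/7.5 + (V_4 - V_5)/47000 + (V_4 - V_1)/56000 + (V_4 - V_7)/220 = 0
  Node 5: (V_5 - V_4)/47000 + (V_5 - V_2)/12000 + (V_5 - 0)/5.6 = 0
  Node 6: (V_6 - V_7)/75 + (V_6 - V_3)/75000 = 0
  Node 7: (V_7 - V_6)/75 + (V_7 - 0)/2.4 + (V_7 - V_4)/220 = 0
Collecting terms (coefficients in siemens):
  0.01617·V_1 - 0.01613·V_2 - 0.00001786·V_4 = 0.0002093
  0.01621·V_2 - 0.01613·V_1 - 0.00008333·V_5 = 0
  0.1566·V_3 - 0.1333·V_4 - 0.00001333·V_6 = 0.2093
  0.1379·V_4 - 0.00001786·V_1 - 0.1333·V_3 - 0.00002128·V_5 - 0.004545·V_7 = 0
  0.1787·V_5 - 0.00008333·V_2 - 0.00002128·V_4 = 0
  0.01335·V_6 - 0.00001333·V_3 - 0.01333·V_7 = 0
  0.4345·V_7 - 0.004545·V_4 - 0.01333·V_6 = 0
Solving these 7 simultaneous equations (Gaussian elimination) gives:
  V_1 = 2.743 V, V_2 = 2.729 V, V_3 = 7.57 V, V_4 = 7.321 V
  V_5 = 0.002145 V, V_6 = 0.08673 V, V_7 = 0.07924 V
Power in each resistor, P = (ΔV)²/R:
  P_R1 = (9 - 2.743)²/43000 = 0.0009104 W
  P_R2 = (2.743 - 2.729)²/62 = 0.000003202 W
  P_R3 = (7.57 - 7.321)²/7.5 = 0.008245 W
  P_R4 = (7.321 - 0.002145)²/47000 = 0.00114 W
  P_R5 = (0.08673 - 0.07924)²/75 = 0.0000007467 W
  P_R6 = (0.07924 - 0)²/2.4 = 0.002617 W
  P_R7 = (9 - 7.57)²/43 = 0.04756 W
  P_R8 = (2.743 - 7.321)²/56000 = 0.0003743 W
  P_R9 = (2.729 - 0.002145)²/12000 = 0.0006197 W
  P_R10 = (7.57 - 0.08673)²/75000 = 0.0007467 W
  P_R11 = (7.321 - 0.07924)²/220 = 0.2384 W
  P_R12 = (0.002145 - 0)²/5.6 = 0.0000008214 W
P_total = P_R1 + P_R2 + P_R3 + P_R4 + P_R5 + P_R6 + P_R7 + P_R8 + P_R9 + P_R10 + P_R11 + P_R12 = 0.3006 W

Final answer: 0.3006 W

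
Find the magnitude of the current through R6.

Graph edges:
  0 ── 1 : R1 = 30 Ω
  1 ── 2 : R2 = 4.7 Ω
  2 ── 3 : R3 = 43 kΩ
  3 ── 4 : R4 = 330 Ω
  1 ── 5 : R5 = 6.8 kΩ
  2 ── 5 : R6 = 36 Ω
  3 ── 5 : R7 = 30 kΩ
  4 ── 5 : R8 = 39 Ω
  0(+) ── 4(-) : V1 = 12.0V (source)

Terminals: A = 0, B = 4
Nodal analysis, taking node 4 as the 0 V reference.
Source V1 fixes V_0 = 12 V.
KCL at each unknown node (sum of currents leaving = 0; resistances in Ω):
  Node 1: (V_1 - 12)/30 + (V_1 - V_2)/4.7 + (V_1 - V_5)/6800 = 0
  Node 2: (V_2 - V_1)/4.7 + (V_2 - V_3)/43000 + (V_2 - V_5)/36 = 0
  Node 3: (V_3 - V_2)/43000 + (V_3 - 0)/330 + (V_3 - V_5)/30000 = 0
  Node 5: (V_5 - V_1)/6800 + (V_5 - V_2)/36 + (V_5 - V_3)/30000 + (V_5 - 0)/39 = 0
Collecting terms (coefficients in siemens):
  0.2462·V_1 - 0.2128·V_2 - 0.0001471·V_5 = 0.4
  0.2406·V_2 - 0.2128·V_1 - 0.00002326·V_3 - 0.02778·V_5 = 0
  0.003087·V_3 - 0.00002326·V_2 - 0.00003333·V_5 = 0
  0.0536·V_5 - 0.0001471·V_1 - 0.02778·V_2 - 0.00003333·V_3 = 0
Solving these 4 simultaneous equations (Gaussian elimination) gives:
  V_1 = 8.706 V, V_2 = 8.193 V, V_3 = 0.1078 V, V_5 = 4.27 V
I_R6 = (V_2 - V_5)/R6 = (8.193 - 4.27)/36 = 0.109 A
|I_R6| = 0.109 A

Final answer: |I_R6| = 0.109 A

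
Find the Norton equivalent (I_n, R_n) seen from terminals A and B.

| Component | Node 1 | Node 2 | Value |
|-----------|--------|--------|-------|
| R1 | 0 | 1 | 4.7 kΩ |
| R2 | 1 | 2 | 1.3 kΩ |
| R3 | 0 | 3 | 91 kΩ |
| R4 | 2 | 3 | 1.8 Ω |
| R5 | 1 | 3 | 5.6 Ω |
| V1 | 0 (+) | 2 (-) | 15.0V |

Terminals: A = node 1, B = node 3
Find the Thévenin equivalent first; then I_n = V_th/R_th and R_n = R_th.
Step 1 — V_th is the open-circuit voltage V_A - V_B (nothing connected across the terminals).
Nodal analysis, taking node 2 as the 0 V reference.
Source V1 fixes V_0 = 15 V.
KCL at each unknown node (sum of currents leaving = 0; resistances in Ω):
  Node 1: (V_1 - 15)/4700 + (V_1 - 0)/1300 + (V_1 - V_3)/5.6 = 0
  Node 3: (V_3 - 15)/91000 + (V_3 - 0)/1.8 + (V_3 - V_1)/5.6 = 0
Collecting terms (coefficients in siemens):
  0.1796·V_1 - 0.1786·V_3 = 0.003191
  0.7341·V_3 - 0.1786·V_1 = 0.0001648
Determinant D = (0.1796)(0.7341) - (-0.1786)(-0.1786) = 0.09993
V_1 = [(0.003191)(0.7341) - (-0.1786)(0.0001648)]/D = 0.02374 V
V_3 = [(0.1796)(0.0001648) - (0.003191)(-0.1786)]/D = 0.005999 V
V_th = V_1 - V_3 = 0.02374 - 0.005999 = 0.01774 V
Step 2 — R_th: zero the source — replace V1 by a short circuit (node 2 merges into node 0) — and find the resistance seen between A (node 1) and B (node 3).
Reduce the network between node 1 (A) and node 3 (B) by series/parallel combination:
  Rp1 = R1 ‖ R2 (parallel, both between nodes 0 and 1) = 1/(1/4700 + 1/1300) = 1018 Ω
  Rp2 = R3 ‖ R4 (parallel, both between nodes 0 and 3) = 1/(1/91000 + 1/1.8) = 1.8 Ω
  Rs1 = Rp1 + Rp2 (series, joined only at node 0) = 1018 + 1.8 = 1020 Ω
  Rp3 = R5 ‖ Rs1 (parallel, both between nodes 1 and 3) = 1/(1/5.6 + 1/1020) = 5.569 Ω
R_th = 5.569 Ω
I_n = V_th/R_th = 0.01774/5.569 = 0.003186 A, and R_n = R_th = 5.569 Ω

Final answer: I_n = 0.003186 A, R_n = 5.569 Ω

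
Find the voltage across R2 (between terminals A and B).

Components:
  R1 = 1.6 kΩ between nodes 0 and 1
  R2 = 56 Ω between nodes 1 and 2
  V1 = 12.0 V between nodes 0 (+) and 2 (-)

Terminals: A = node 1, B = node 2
R1 and R2 are in series across V1 (node 0 → node 1 → node 2), and the output A–B is taken across R2, so this is a voltage divider.
Series current: I = V1/(R1 + R2) = 12/(1600 + 56) = 12/1656 = 0.007246 A
V_R2 = I × R2 = V1 × R2/(R1 + R2) = 12 × 56/1656 = 0.4058 V

Final answer: 0.4058 V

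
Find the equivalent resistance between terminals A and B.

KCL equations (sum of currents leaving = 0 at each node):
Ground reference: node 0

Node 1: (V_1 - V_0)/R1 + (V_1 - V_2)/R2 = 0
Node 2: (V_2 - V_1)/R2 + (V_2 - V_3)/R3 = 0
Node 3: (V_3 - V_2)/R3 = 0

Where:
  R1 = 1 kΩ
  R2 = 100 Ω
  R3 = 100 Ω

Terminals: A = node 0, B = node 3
Reduce the network between node 0 (A) and node 3 (B) by series/parallel combination:
  Rs1 = R1 + R2 (series, joined only at node 1) = 1000 + 100 = 1100 Ω
  Rs2 = R3 + Rs1 (series, joined only at node 2) = 100 + 1100 = 1200 Ω
R_eq = 1.2 kΩ

Final answer: 1.2 kΩ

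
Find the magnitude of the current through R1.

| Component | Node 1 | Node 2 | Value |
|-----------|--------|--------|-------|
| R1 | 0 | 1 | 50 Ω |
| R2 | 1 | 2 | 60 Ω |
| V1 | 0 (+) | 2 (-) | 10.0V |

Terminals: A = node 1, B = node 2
Nodal analysis, taking node 2 as the 0 V reference.
Source V1 fixes V_0 = 10 V.
KCL at each unknown node (sum of currents leaving = 0; resistances in Ω):
  Node 1: (V_1 - 10)/50 + (V_1 - 0)/60 = 0
Collecting terms: 0.03667 × V_1 = 0.2  =>  V_1 = 5.455 V
I_R1 = (V_0 - V_1)/R1 = (10 - 5.455)/50 = 0.09091 A
|I_R1| = 0.09091 A

Final answer: |I_R1| = 0.09091 A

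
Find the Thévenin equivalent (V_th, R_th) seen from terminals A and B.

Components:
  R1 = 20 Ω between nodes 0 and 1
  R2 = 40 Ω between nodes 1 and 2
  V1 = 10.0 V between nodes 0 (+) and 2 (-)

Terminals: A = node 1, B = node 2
Step 1 — V_th is the open-circuit voltage V_A - V_B (nothing connected across the terminals).
Nodal analysis, taking node 2 as the 0 V reference.
Source V1 fixes V_0 = 10 V.
KCL at each unknown node (sum of currents leaving = 0; resistances in Ω):
  Node 1: (V_1 - 10)/20 + (V_1 - 0)/40 = 0
Collecting terms: 0.075 × V_1 = 0.5  =>  V_1 = 6.667 V
V_th = V_1 - V_2 = 6.667 - 0 = 6.667 V
Step 2 — R_th: zero the source — replace V1 by a short circuit (node 2 merges into node 0) — and find the resistance seen between A (node 1) and B (node 0).
Reduce the network between node 1 (A) and node 0 (B) by series/parallel combination:
  Rp1 = R1 ‖ R2 (parallel, both between nodes 0 and 1) = 1/(1/20 + 1/40) = 13.33 Ω
R_th = 13.33 Ω

Final answer: V_th = 6.667 V, R_th = 13.33 Ω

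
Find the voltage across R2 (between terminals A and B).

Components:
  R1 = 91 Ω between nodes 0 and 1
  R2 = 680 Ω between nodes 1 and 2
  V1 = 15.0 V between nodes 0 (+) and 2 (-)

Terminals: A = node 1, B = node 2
R1 and R2 are in series across V1 (node 0 → node 1 → node 2), and the output A–B is taken across R2, so this is a voltage divider.
Series current: I = V1/(R1 + R2) = 15/(91 + 680) = 15/771 = 0.01946 A
V_R2 = I × R2 = V1 × R2/(R1 + R2) = 15 × 680/771 = 13.23 V

Final answer: 13.23 V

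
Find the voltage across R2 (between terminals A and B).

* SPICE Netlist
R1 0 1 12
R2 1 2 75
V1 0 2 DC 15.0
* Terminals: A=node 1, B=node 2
R1 and R2 are in series across V1 (node 0 → node 1 → node 2), and the output A–B is taken across R2, so this is a voltage divider.
Series current: I = V1/(R1 + R2) = 15/(12 + 75) = 15/87 = 0.1724 A
V_R2 = I × R2 = V1 × R2/(R1 + R2) = 15 × 75/87 = 12.93 V

Final answer: 12.93 V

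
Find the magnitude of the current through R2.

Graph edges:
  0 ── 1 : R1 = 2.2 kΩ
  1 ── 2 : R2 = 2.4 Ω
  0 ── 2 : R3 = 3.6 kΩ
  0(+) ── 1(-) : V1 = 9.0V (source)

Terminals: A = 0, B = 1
Nodal analysis, taking node 1 as the 0 V reference.
Source V1 fixes V_0 = 9 V.
KCL at each unknown node (sum of currents leaving = 0; resistances in Ω):
  Node 2: (V_2 - 0)/2.4 + (V_2 - 9)/3600 = 0
Collecting terms: 0.4169 × V_2 = 0.0025  =>  V_2 = 0.005996 V
I_R2 = (V_1 - V_2)/R2 = (0 - 0.005996)/2.4 = -0.002498 A
|I_R2| = 0.002498 A

Final answer: |I_R2| = 0.002498 A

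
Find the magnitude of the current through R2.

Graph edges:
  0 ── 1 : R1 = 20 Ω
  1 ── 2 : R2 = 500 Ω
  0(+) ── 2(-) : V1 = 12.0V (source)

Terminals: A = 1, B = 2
Nodal analysis, taking node 2 as the 0 V reference.
Source V1 fixes V_0 = 12 V.
KCL at each unknown node (sum of currents leaving = 0; resistances in Ω):
  Node 1: (V_1 - 12)/20 + (V_1 - 0)/500 = 0
Collecting terms: 0.052 × V_1 = 0.6  =>  V_1 = 11.54 V
I_R2 = (V_1 - V_2)/R2 = (11.54 - 0)/500 = 0.02308 A
|I_R2| = 0.02308 A

Final answer: |I_R2| = 0.02308 A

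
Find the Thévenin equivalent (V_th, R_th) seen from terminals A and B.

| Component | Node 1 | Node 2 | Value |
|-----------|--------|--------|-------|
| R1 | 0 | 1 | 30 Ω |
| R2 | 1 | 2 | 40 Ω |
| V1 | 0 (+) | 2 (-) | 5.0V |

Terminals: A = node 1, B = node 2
Step 1 — V_th is the open-circuit voltage V_A - V_B (nothing connected across the terminals).
Nodal analysis, taking node 2 as the 0 V reference.
Source V1 fixes V_0 = 5 V.
KCL at each unknown node (sum of currents leaving = 0; resistances in Ω):
  Node 1: (V_1 - 5)/30 + (V_1 - 0)/40 = 0
Collecting terms: 0.05833 × V_1 = 0.1667  =>  V_1 = 2.857 V
V_th = V_1 - V_2 = 2.857 - 0 = 2.857 V
Step 2 — R_th: zero the source — replace V1 by a short circuit (node 2 merges into node 0) — and find the resistance seen between A (node 1) and B (node 0).
Reduce the network between node 1 (A) and node 0 (B) by series/parallel combination:
  Rp1 = R1 ‖ R2 (parallel, both between nodes 0 and 1) = 1/(1/30 + 1/40) = 17.14 Ω
R_th = 17.14 Ω

Final answer: V_th = 2.857 V, R_th = 17.14 Ω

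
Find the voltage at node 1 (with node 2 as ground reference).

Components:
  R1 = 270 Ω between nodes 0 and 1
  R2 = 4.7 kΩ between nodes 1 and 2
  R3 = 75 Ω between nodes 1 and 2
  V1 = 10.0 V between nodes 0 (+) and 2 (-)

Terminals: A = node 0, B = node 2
Nodal analysis, taking node 2 as the 0 V reference.
Source V1 fixes V_0 = 10 V.
KCL at each unknown node (sum of currents leaving = 0; resistances in Ω):
  Node 1: (V_1 - 10)/270 + (V_1 - 0)/4700 + (V_1 - 0)/75 = 0
Collecting terms: 0.01725 × V_1 = 0.03704  =>  V_1 = 2.147 V
The requested potential is V_1 = 2.147 V.

Final answer: V_1 = 2.147 V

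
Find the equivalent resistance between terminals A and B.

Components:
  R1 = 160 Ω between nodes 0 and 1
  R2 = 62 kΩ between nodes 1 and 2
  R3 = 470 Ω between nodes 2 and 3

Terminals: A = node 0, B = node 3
Reduce the network between node 0 (A) and node 3 (B) by series/parallel combination:
  Rs1 = R1 + R2 (series, joined only at node 1) = 160 + 62000 = 62160 Ω
  Rs2 = R3 + Rs1 (series, joined only at node 2) = 470 + 62160 = 62630 Ω
R_eq = 62.63 kΩ

Final answer: 62.63 kΩ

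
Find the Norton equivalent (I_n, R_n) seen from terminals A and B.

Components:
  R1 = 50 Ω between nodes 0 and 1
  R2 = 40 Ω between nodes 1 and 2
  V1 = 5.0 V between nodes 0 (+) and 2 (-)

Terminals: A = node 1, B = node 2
Find the Thévenin equivalent first; then I_n = V_th/R_th and R_n = R_th.
Step 1 — V_th is the open-circuit voltage V_A - V_B (nothing connected across the terminals).
Nodal analysis, taking node 2 as the 0 V reference.
Source V1 fixes V_0 = 5 V.
KCL at each unknown node (sum of currents leaving = 0; resistances in Ω):
  Node 1: (V_1 - 5)/50 + (V_1 - 0)/40 = 0
Collecting terms: 0.045 × V_1 = 0.1  =>  V_1 = 2.222 V
V_th = V_1 - V_2 = 2.222 - 0 = 2.222 V
Step 2 — R_th: zero the source — replace V1 by a short circuit (node 2 merges into node 0) — and find the resistance seen between A (node 1) and B (node 0).
Reduce the network between node 1 (A) and node 0 (B) by series/parallel combination:
  Rp1 = R1 ‖ R2 (parallel, both between nodes 0 and 1) = 1/(1/50 + 1/40) = 22.22 Ω
R_th = 22.22 Ω
I_n = V_th/R_th = 2.222/22.22 = 0.1 A, and R_n = R_th = 22.22 Ω

Final answer: I_n = 0.1 A, R_n = 22.22 Ω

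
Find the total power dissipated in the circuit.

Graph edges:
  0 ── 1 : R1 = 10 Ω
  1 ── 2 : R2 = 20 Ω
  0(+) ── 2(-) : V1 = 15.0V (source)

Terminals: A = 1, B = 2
Nodal analysis, taking node 2 as the 0 V reference.
Source V1 fixes V_0 = 15 V.
KCL at each unknown node (sum of currents leaving = 0; resistances in Ω):
  Node 1: (V_1 - 15)/10 + (V_1 - 0)/20 = 0
Collecting terms: 0.15 × V_1 = 1.5  =>  V_1 = 10 V
Power in each resistor, P = (ΔV)²/R:
  P_R1 = (15 - 10)²/10 = 2.5 W
  P_R2 = (10 - 0)²/20 = 5 W
P_total = P_R1 + P_R2 = 7.5 W

Final answer: 7.5 W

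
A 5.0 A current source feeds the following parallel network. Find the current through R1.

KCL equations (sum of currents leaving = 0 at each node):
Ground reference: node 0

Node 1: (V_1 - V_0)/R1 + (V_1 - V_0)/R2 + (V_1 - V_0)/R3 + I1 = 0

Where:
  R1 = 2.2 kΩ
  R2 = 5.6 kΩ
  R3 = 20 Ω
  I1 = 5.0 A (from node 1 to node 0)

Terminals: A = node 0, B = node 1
All resistors sit directly between nodes 0 and 1, so they are in parallel and share one voltage V; the full source current 5 A splits among them.
1/R_par = 1/2200 + 1/5600 + 1/20 = 0.05063 S  =>  R_par = 19.75 Ω
V = I × R_par = 5 × 19.75 = 98.75 V
I_R1 = V/R1 = 98.75/2200 = 0.04489 A

Final answer: 0.04489 A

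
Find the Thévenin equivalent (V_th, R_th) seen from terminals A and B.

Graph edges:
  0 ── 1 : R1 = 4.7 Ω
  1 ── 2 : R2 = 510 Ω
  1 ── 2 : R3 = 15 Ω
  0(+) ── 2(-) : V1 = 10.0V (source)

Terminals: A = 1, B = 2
Step 1 — V_th is the open-circuit voltage V_A - V_B (nothing connected across the terminals).
Nodal analysis, taking node 2 as the 0 V reference.
Source V1 fixes V_0 = 10 V.
KCL at each unknown node (sum of currents leaving = 0; resistances in Ω):
  Node 1: (V_1 - 10)/4.7 + (V_1 - 0)/510 + (V_1 - 0)/15 = 0
Collecting terms: 0.2814 × V_1 = 2.128  =>  V_1 = 7.561 V
V_th = V_1 - V_2 = 7.561 - 0 = 7.561 V
Step 2 — R_th: zero the source — replace V1 by a short circuit (node 2 merges into node 0) — and find the resistance seen between A (node 1) and B (node 0).
Reduce the network between node 1 (A) and node 0 (B) by series/parallel combination:
  Rp1 = R1 ‖ R2 ‖ R3 (parallel, all between nodes 0 and 1) = 1/(1/4.7 + 1/510 + 1/15) = 3.554 Ω
R_th = 3.554 Ω

Final answer: V_th = 7.561 V, R_th = 3.554 Ω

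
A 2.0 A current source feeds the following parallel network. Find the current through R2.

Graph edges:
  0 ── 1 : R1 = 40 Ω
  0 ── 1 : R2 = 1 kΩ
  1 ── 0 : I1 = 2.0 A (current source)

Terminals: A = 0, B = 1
All resistors sit directly between nodes 0 and 1, so they are in parallel and share one voltage V; the full source current 2 A splits among them.
1/R_par = 1/40 + 1/1000 = 0.026 S  =>  R_par = 38.46 Ω
V = I × R_par = 2 × 38.46 = 76.92 V
I_R2 = V/R2 = 76.92/1000 = 0.07692 A

Final answer: 0.07692 A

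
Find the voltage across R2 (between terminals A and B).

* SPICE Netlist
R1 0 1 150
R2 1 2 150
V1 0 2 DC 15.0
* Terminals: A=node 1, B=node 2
R1 and R2 are in series across V1 (node 0 → node 1 → node 2), and the output A–B is taken across R2, so this is a voltage divider.
Series current: I = V1/(R1 + R2) = 15/(150 + 150) = 15/300 = 0.05 A
V_R2 = I × R2 = V1 × R2/(R1 + R2) = 15 × 150/300 = 7.5 V

Final answer: 7.5 V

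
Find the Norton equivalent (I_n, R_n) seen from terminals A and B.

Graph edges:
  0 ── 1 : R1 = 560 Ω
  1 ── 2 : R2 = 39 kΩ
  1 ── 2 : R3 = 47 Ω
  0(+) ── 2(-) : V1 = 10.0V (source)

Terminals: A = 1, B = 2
Find the Thévenin equivalent first; then I_n = V_th/R_th and R_n = R_th.
Step 1 — V_th is the open-circuit voltage V_A - V_B (nothing connected across the terminals).
Nodal analysis, taking node 2 as the 0 V reference.
Source V1 fixes V_0 = 10 V.
KCL at each unknown node (sum of currents leaving = 0; resistances in Ω):
  Node 1: (V_1 - 10)/560 + (V_1 - 0)/39000 + (V_1 - 0)/47 = 0
Collecting terms: 0.02309 × V_1 = 0.01786  =>  V_1 = 0.7734 V
V_th = V_1 - V_2 = 0.7734 - 0 = 0.7734 V
Step 2 — R_th: zero the source — replace V1 by a short circuit (node 2 merges into node 0) — and find the resistance seen between A (node 1) and B (node 0).
Reduce the network between node 1 (A) and node 0 (B) by series/parallel combination:
  Rp1 = R1 ‖ R2 ‖ R3 (parallel, all between nodes 0 and 1) = 1/(1/560 + 1/39000 + 1/47) = 43.31 Ω
R_th = 43.31 Ω
I_n = V_th/R_th = 0.7734/43.31 = 0.01786 A, and R_n = R_th = 43.31 Ω

Final answer: I_n = 0.01786 A, R_n = 43.31 Ω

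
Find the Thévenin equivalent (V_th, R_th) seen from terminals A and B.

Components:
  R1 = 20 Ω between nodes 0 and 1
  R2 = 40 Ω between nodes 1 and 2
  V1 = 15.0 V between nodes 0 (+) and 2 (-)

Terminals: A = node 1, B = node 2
Step 1 — V_th is the open-circuit voltage V_A - V_B (nothing connected across the terminals).
Nodal analysis, taking node 2 as the 0 V reference.
Source V1 fixes V_0 = 15 V.
KCL at each unknown node (sum of currents leaving = 0; resistances in Ω):
  Node 1: (V_1 - 15)/20 + (V_1 - 0)/40 = 0
Collecting terms: 0.075 × V_1 = 0.75  =>  V_1 = 10 V
V_th = V_1 - V_2 = 10 - 0 = 10 V
Step 2 — R_th: zero the source — replace V1 by a short circuit (node 2 merges into node 0) — and find the resistance seen between A (node 1) and B (node 0).
Reduce the network between node 1 (A) and node 0 (B) by series/parallel combination:
  Rp1 = R1 ‖ R2 (parallel, both between nodes 0 and 1) = 1/(1/20 + 1/40) = 13.33 Ω
R_th = 13.33 Ω

Final answer: V_th = 10 V, R_th = 13.33 Ω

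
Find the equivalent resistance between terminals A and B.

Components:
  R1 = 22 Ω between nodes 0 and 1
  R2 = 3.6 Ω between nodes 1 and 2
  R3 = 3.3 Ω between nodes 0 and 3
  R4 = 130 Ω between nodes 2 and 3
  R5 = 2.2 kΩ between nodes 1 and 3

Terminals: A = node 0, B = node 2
The network is not a plain series/parallel combination. Inject a 1 A test current into terminal A (node 0) and return it from terminal B (node 2); then R_eq = V_A / (1 A).
Nodal analysis, taking node 2 as the 0 V reference.
Current source I_test pushes 1 A into node 0 and draws it out of node 2.
KCL at each unknown node (sum of currents leaving = 0; resistances in Ω):
  Node 0: (V_0 - V_1)/22 + (V_0 - V_3)/3.3 - 1 = 0
  Node 1: (V_1 - V_0)/22 + (V_1 - 0)/3.6 + (V_1 - V_3)/2200 = 0
  Node 3: (V_3 - V_0)/3.3 + (V_3 - V_1)/2200 + (V_3 - 0)/130 = 0
Collecting terms (coefficients in siemens):
  0.3485·V_0 - 0.04545·V_1 - 0.303·V_3 = 1
  0.3237·V_1 - 0.04545·V_0 - 0.0004545·V_3 = 0
  0.3112·V_3 - 0.303·V_0 - 0.0004545·V_1 = 0
Solving these 3 simultaneous equations (Gaussian elimination) gives:
  V_0 = 21.33 V, V_1 = 3.025 V, V_3 = 20.78 V
R_eq = V_0 / 1 A = 21.33 Ω

Final answer: 21.33 Ω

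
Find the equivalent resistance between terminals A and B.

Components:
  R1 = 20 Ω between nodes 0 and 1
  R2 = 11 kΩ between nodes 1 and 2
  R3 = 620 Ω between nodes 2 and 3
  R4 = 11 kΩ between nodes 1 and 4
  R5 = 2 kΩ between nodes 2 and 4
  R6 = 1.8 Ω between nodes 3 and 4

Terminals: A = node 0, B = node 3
The network is not a plain series/parallel combination. Inject a 1 A test current into terminal A (node 0) and return it from terminal B (node 3); then R_eq = V_A / (1 A).
Nodal analysis, taking node 3 as the 0 V reference.
Current source I_test pushes 1 A into node 0 and draws it out of node 3.
KCL at each unknown node (sum of currents leaving = 0; resistances in Ω):
  Node 0: (V_0 - V_1)/20 - 1 = 0
  Node 1: (V_1 - V_0)/20 + (V_1 - V_2)/11000 + (V_1 - V_4)/11000 = 0
  Node 2: (V_2 - V_1)/11000 + (V_2 - 0)/620 + (V_2 - V_4)/2000 = 0
  Node 4: (V_4 - V_1)/11000 + (V_4 - V_2)/2000 + (V_4 - 0)/1.8 = 0
Collecting terms (coefficients in siemens):
  0.05·V_0 - 0.05·V_1 = 1
  0.05018·V_1 - 0.05·V_0 - 0.00009091·V_2 - 0.00009091·V_4 = 0
  0.002204·V_2 - 0.00009091·V_1 - 0.0005·V_4 = 0
  0.5561·V_4 - 0.00009091·V_1 - 0.0005·V_2 = 0
Solving these 4 simultaneous equations (Gaussian elimination) gives:
  V_0 = 5637 V, V_1 = 5617 V, V_2 = 231.9 V, V_4 = 1.127 V
R_eq = V_0 / 1 A = 5637 Ω = 5.637 kΩ

Final answer: 5.637 kΩ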